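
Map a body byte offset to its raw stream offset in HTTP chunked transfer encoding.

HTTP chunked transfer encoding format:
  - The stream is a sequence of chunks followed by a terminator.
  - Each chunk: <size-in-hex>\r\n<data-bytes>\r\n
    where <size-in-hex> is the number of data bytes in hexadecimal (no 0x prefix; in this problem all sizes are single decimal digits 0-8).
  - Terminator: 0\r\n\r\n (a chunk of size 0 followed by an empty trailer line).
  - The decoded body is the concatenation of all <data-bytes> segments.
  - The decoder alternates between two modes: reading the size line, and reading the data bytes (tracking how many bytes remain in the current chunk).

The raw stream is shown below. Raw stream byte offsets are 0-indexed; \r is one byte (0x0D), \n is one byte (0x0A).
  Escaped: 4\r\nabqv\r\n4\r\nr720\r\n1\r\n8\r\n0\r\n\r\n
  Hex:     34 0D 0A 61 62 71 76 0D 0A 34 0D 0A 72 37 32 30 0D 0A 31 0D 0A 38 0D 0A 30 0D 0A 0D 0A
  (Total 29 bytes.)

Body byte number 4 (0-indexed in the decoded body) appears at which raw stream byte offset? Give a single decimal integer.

Answer: 12

Derivation:
Chunk 1: stream[0..1]='4' size=0x4=4, data at stream[3..7]='abqv' -> body[0..4], body so far='abqv'
Chunk 2: stream[9..10]='4' size=0x4=4, data at stream[12..16]='r720' -> body[4..8], body so far='abqvr720'
Chunk 3: stream[18..19]='1' size=0x1=1, data at stream[21..22]='8' -> body[8..9], body so far='abqvr7208'
Chunk 4: stream[24..25]='0' size=0 (terminator). Final body='abqvr7208' (9 bytes)
Body byte 4 at stream offset 12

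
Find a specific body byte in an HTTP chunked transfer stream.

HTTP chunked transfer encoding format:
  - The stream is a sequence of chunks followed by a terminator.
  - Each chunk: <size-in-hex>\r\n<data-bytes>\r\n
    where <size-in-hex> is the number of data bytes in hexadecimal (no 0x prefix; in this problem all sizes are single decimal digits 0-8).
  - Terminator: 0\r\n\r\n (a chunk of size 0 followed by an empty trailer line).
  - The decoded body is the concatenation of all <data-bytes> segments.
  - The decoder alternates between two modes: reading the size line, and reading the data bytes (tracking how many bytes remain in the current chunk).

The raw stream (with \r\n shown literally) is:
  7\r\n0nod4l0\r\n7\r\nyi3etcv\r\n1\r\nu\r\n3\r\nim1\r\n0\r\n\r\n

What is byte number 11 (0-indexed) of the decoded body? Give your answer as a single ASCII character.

Answer: t

Derivation:
Chunk 1: stream[0..1]='7' size=0x7=7, data at stream[3..10]='0nod4l0' -> body[0..7], body so far='0nod4l0'
Chunk 2: stream[12..13]='7' size=0x7=7, data at stream[15..22]='yi3etcv' -> body[7..14], body so far='0nod4l0yi3etcv'
Chunk 3: stream[24..25]='1' size=0x1=1, data at stream[27..28]='u' -> body[14..15], body so far='0nod4l0yi3etcvu'
Chunk 4: stream[30..31]='3' size=0x3=3, data at stream[33..36]='im1' -> body[15..18], body so far='0nod4l0yi3etcvuim1'
Chunk 5: stream[38..39]='0' size=0 (terminator). Final body='0nod4l0yi3etcvuim1' (18 bytes)
Body byte 11 = 't'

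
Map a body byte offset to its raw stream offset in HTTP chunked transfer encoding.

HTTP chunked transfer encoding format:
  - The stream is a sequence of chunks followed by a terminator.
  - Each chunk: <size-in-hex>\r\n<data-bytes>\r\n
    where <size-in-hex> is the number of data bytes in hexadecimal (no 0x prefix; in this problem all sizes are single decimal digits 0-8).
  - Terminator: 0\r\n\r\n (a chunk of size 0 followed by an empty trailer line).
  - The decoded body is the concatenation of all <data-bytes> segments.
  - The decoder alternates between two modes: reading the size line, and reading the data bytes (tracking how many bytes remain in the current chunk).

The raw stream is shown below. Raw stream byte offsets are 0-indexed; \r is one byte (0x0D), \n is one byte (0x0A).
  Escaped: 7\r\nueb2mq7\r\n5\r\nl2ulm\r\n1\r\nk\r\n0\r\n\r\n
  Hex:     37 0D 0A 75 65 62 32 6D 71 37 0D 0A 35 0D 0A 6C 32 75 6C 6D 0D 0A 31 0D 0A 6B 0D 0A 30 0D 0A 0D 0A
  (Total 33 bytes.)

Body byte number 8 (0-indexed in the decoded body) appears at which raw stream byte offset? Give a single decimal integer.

Chunk 1: stream[0..1]='7' size=0x7=7, data at stream[3..10]='ueb2mq7' -> body[0..7], body so far='ueb2mq7'
Chunk 2: stream[12..13]='5' size=0x5=5, data at stream[15..20]='l2ulm' -> body[7..12], body so far='ueb2mq7l2ulm'
Chunk 3: stream[22..23]='1' size=0x1=1, data at stream[25..26]='k' -> body[12..13], body so far='ueb2mq7l2ulmk'
Chunk 4: stream[28..29]='0' size=0 (terminator). Final body='ueb2mq7l2ulmk' (13 bytes)
Body byte 8 at stream offset 16

Answer: 16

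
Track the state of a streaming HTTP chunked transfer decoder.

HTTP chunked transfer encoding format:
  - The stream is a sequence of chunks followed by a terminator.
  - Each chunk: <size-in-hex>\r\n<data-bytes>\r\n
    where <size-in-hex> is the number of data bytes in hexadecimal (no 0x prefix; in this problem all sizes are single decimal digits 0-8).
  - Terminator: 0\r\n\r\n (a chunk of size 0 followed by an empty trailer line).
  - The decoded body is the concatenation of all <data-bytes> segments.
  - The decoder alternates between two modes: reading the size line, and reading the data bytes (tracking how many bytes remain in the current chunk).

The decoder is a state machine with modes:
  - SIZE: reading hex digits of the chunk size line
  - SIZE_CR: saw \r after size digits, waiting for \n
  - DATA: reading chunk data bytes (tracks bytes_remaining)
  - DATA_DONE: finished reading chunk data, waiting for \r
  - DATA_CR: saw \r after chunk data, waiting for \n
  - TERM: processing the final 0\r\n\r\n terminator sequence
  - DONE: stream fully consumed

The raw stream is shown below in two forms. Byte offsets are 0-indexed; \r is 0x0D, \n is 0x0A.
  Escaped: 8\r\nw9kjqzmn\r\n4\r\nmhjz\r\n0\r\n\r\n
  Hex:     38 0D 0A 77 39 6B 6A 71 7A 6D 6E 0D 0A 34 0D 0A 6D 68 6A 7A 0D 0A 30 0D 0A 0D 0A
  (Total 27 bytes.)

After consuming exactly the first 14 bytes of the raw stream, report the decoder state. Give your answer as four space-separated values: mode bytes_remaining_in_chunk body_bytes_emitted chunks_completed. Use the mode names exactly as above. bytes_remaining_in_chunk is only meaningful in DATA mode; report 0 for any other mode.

Answer: SIZE 0 8 1

Derivation:
Byte 0 = '8': mode=SIZE remaining=0 emitted=0 chunks_done=0
Byte 1 = 0x0D: mode=SIZE_CR remaining=0 emitted=0 chunks_done=0
Byte 2 = 0x0A: mode=DATA remaining=8 emitted=0 chunks_done=0
Byte 3 = 'w': mode=DATA remaining=7 emitted=1 chunks_done=0
Byte 4 = '9': mode=DATA remaining=6 emitted=2 chunks_done=0
Byte 5 = 'k': mode=DATA remaining=5 emitted=3 chunks_done=0
Byte 6 = 'j': mode=DATA remaining=4 emitted=4 chunks_done=0
Byte 7 = 'q': mode=DATA remaining=3 emitted=5 chunks_done=0
Byte 8 = 'z': mode=DATA remaining=2 emitted=6 chunks_done=0
Byte 9 = 'm': mode=DATA remaining=1 emitted=7 chunks_done=0
Byte 10 = 'n': mode=DATA_DONE remaining=0 emitted=8 chunks_done=0
Byte 11 = 0x0D: mode=DATA_CR remaining=0 emitted=8 chunks_done=0
Byte 12 = 0x0A: mode=SIZE remaining=0 emitted=8 chunks_done=1
Byte 13 = '4': mode=SIZE remaining=0 emitted=8 chunks_done=1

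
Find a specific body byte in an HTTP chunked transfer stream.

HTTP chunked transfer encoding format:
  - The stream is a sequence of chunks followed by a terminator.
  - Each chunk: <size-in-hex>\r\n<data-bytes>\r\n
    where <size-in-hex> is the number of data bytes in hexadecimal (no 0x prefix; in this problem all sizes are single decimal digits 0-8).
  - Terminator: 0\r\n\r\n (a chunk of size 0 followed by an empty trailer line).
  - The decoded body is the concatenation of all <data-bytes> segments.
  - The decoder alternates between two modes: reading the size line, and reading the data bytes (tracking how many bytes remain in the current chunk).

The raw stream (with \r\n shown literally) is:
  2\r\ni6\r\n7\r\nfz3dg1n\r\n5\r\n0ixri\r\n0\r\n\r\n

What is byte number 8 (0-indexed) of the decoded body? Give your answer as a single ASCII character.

Chunk 1: stream[0..1]='2' size=0x2=2, data at stream[3..5]='i6' -> body[0..2], body so far='i6'
Chunk 2: stream[7..8]='7' size=0x7=7, data at stream[10..17]='fz3dg1n' -> body[2..9], body so far='i6fz3dg1n'
Chunk 3: stream[19..20]='5' size=0x5=5, data at stream[22..27]='0ixri' -> body[9..14], body so far='i6fz3dg1n0ixri'
Chunk 4: stream[29..30]='0' size=0 (terminator). Final body='i6fz3dg1n0ixri' (14 bytes)
Body byte 8 = 'n'

Answer: n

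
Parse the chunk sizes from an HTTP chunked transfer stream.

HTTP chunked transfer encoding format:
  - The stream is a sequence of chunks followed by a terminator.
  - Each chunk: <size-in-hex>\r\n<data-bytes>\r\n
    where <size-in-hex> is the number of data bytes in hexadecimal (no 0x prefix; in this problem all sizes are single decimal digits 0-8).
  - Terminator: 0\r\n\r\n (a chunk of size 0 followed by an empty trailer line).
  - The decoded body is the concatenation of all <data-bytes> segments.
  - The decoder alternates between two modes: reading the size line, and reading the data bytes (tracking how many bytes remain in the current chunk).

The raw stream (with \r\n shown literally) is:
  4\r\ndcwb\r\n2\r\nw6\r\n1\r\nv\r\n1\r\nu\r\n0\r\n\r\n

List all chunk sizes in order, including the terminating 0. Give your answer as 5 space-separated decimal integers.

Chunk 1: stream[0..1]='4' size=0x4=4, data at stream[3..7]='dcwb' -> body[0..4], body so far='dcwb'
Chunk 2: stream[9..10]='2' size=0x2=2, data at stream[12..14]='w6' -> body[4..6], body so far='dcwbw6'
Chunk 3: stream[16..17]='1' size=0x1=1, data at stream[19..20]='v' -> body[6..7], body so far='dcwbw6v'
Chunk 4: stream[22..23]='1' size=0x1=1, data at stream[25..26]='u' -> body[7..8], body so far='dcwbw6vu'
Chunk 5: stream[28..29]='0' size=0 (terminator). Final body='dcwbw6vu' (8 bytes)

Answer: 4 2 1 1 0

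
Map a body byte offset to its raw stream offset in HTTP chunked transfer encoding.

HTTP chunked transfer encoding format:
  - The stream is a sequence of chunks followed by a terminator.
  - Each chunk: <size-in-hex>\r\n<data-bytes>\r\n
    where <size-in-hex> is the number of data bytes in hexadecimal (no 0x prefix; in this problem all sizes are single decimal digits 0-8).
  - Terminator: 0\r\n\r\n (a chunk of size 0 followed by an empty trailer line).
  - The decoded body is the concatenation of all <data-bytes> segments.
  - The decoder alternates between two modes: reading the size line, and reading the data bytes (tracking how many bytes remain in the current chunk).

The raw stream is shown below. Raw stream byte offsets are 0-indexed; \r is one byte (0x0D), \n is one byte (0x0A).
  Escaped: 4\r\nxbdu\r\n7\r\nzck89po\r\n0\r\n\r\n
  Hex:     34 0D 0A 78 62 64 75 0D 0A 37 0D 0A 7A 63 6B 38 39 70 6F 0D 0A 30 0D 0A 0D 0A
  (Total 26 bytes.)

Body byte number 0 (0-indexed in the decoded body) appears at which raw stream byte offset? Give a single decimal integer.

Answer: 3

Derivation:
Chunk 1: stream[0..1]='4' size=0x4=4, data at stream[3..7]='xbdu' -> body[0..4], body so far='xbdu'
Chunk 2: stream[9..10]='7' size=0x7=7, data at stream[12..19]='zck89po' -> body[4..11], body so far='xbduzck89po'
Chunk 3: stream[21..22]='0' size=0 (terminator). Final body='xbduzck89po' (11 bytes)
Body byte 0 at stream offset 3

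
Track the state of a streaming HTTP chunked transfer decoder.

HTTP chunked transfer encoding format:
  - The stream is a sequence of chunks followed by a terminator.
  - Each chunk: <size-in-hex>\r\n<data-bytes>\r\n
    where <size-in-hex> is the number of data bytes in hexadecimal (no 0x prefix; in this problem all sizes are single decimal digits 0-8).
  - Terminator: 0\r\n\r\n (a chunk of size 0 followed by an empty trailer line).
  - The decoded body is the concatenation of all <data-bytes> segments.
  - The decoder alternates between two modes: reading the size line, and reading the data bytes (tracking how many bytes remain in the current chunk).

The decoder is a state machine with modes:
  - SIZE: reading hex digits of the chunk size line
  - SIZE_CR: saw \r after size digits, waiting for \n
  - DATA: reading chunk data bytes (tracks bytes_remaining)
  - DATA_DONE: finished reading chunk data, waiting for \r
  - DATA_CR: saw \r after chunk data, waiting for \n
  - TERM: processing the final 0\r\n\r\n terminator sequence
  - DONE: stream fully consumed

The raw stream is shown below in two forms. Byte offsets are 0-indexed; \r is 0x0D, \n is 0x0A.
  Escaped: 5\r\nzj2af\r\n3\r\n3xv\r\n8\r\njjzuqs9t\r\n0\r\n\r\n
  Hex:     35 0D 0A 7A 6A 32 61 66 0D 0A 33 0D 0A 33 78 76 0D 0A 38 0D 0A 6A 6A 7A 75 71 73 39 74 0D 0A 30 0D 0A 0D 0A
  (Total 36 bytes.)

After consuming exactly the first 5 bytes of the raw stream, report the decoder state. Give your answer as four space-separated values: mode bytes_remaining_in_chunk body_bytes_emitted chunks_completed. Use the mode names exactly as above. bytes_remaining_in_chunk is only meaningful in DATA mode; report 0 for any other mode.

Byte 0 = '5': mode=SIZE remaining=0 emitted=0 chunks_done=0
Byte 1 = 0x0D: mode=SIZE_CR remaining=0 emitted=0 chunks_done=0
Byte 2 = 0x0A: mode=DATA remaining=5 emitted=0 chunks_done=0
Byte 3 = 'z': mode=DATA remaining=4 emitted=1 chunks_done=0
Byte 4 = 'j': mode=DATA remaining=3 emitted=2 chunks_done=0

Answer: DATA 3 2 0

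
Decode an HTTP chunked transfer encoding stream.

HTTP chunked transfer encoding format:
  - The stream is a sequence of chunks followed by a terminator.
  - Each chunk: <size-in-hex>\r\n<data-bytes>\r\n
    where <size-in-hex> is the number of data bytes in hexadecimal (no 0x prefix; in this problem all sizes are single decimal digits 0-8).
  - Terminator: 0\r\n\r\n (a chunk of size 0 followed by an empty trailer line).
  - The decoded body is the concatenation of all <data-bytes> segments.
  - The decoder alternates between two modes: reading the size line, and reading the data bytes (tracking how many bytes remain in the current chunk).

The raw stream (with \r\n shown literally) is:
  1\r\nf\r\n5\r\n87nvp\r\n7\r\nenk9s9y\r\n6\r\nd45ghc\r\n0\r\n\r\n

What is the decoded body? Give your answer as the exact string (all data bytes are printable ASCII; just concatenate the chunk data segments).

Chunk 1: stream[0..1]='1' size=0x1=1, data at stream[3..4]='f' -> body[0..1], body so far='f'
Chunk 2: stream[6..7]='5' size=0x5=5, data at stream[9..14]='87nvp' -> body[1..6], body so far='f87nvp'
Chunk 3: stream[16..17]='7' size=0x7=7, data at stream[19..26]='enk9s9y' -> body[6..13], body so far='f87nvpenk9s9y'
Chunk 4: stream[28..29]='6' size=0x6=6, data at stream[31..37]='d45ghc' -> body[13..19], body so far='f87nvpenk9s9yd45ghc'
Chunk 5: stream[39..40]='0' size=0 (terminator). Final body='f87nvpenk9s9yd45ghc' (19 bytes)

Answer: f87nvpenk9s9yd45ghc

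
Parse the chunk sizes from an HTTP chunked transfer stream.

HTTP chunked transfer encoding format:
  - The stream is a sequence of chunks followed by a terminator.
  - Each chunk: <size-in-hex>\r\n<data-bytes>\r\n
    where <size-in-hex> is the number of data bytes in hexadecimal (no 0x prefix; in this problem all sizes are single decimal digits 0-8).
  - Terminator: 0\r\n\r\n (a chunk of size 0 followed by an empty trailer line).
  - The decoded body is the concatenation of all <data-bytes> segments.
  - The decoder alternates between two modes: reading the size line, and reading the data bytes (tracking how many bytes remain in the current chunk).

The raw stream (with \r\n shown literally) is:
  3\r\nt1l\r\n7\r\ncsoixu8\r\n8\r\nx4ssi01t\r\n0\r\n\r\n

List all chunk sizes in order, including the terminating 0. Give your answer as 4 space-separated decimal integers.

Chunk 1: stream[0..1]='3' size=0x3=3, data at stream[3..6]='t1l' -> body[0..3], body so far='t1l'
Chunk 2: stream[8..9]='7' size=0x7=7, data at stream[11..18]='csoixu8' -> body[3..10], body so far='t1lcsoixu8'
Chunk 3: stream[20..21]='8' size=0x8=8, data at stream[23..31]='x4ssi01t' -> body[10..18], body so far='t1lcsoixu8x4ssi01t'
Chunk 4: stream[33..34]='0' size=0 (terminator). Final body='t1lcsoixu8x4ssi01t' (18 bytes)

Answer: 3 7 8 0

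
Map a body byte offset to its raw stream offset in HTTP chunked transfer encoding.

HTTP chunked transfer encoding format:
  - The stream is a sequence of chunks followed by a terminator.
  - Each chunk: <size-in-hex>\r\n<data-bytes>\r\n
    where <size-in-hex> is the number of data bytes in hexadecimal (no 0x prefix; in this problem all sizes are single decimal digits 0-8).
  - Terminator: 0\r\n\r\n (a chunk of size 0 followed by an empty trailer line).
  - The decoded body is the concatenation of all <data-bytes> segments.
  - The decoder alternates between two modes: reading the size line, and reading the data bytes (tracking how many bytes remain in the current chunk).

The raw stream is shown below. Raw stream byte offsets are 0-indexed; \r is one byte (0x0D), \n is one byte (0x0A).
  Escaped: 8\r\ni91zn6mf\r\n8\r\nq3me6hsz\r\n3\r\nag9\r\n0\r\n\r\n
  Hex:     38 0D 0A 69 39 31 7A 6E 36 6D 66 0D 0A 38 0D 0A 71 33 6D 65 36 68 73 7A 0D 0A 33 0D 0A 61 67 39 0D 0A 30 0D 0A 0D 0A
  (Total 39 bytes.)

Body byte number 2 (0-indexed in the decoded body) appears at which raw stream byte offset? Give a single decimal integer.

Answer: 5

Derivation:
Chunk 1: stream[0..1]='8' size=0x8=8, data at stream[3..11]='i91zn6mf' -> body[0..8], body so far='i91zn6mf'
Chunk 2: stream[13..14]='8' size=0x8=8, data at stream[16..24]='q3me6hsz' -> body[8..16], body so far='i91zn6mfq3me6hsz'
Chunk 3: stream[26..27]='3' size=0x3=3, data at stream[29..32]='ag9' -> body[16..19], body so far='i91zn6mfq3me6hszag9'
Chunk 4: stream[34..35]='0' size=0 (terminator). Final body='i91zn6mfq3me6hszag9' (19 bytes)
Body byte 2 at stream offset 5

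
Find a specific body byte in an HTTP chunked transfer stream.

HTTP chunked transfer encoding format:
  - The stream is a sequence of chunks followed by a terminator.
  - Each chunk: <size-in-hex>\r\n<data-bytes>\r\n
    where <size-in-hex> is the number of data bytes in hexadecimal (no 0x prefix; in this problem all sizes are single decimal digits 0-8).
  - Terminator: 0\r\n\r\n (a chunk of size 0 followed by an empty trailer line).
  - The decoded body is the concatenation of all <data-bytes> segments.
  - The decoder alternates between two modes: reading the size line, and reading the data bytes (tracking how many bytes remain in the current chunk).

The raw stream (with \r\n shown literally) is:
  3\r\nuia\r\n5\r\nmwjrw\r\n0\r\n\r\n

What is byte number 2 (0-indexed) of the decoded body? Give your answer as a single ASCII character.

Chunk 1: stream[0..1]='3' size=0x3=3, data at stream[3..6]='uia' -> body[0..3], body so far='uia'
Chunk 2: stream[8..9]='5' size=0x5=5, data at stream[11..16]='mwjrw' -> body[3..8], body so far='uiamwjrw'
Chunk 3: stream[18..19]='0' size=0 (terminator). Final body='uiamwjrw' (8 bytes)
Body byte 2 = 'a'

Answer: a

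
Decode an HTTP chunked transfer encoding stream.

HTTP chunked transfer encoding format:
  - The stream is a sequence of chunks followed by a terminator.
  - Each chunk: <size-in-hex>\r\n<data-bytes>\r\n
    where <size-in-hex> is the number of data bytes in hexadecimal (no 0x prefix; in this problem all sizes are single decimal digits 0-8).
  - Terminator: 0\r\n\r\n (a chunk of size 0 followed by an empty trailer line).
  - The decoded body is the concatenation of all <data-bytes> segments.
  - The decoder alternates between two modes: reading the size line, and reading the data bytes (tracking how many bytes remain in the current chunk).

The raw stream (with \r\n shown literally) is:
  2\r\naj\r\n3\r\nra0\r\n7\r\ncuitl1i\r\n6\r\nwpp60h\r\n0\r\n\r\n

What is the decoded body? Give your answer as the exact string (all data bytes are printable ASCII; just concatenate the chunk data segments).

Chunk 1: stream[0..1]='2' size=0x2=2, data at stream[3..5]='aj' -> body[0..2], body so far='aj'
Chunk 2: stream[7..8]='3' size=0x3=3, data at stream[10..13]='ra0' -> body[2..5], body so far='ajra0'
Chunk 3: stream[15..16]='7' size=0x7=7, data at stream[18..25]='cuitl1i' -> body[5..12], body so far='ajra0cuitl1i'
Chunk 4: stream[27..28]='6' size=0x6=6, data at stream[30..36]='wpp60h' -> body[12..18], body so far='ajra0cuitl1iwpp60h'
Chunk 5: stream[38..39]='0' size=0 (terminator). Final body='ajra0cuitl1iwpp60h' (18 bytes)

Answer: ajra0cuitl1iwpp60h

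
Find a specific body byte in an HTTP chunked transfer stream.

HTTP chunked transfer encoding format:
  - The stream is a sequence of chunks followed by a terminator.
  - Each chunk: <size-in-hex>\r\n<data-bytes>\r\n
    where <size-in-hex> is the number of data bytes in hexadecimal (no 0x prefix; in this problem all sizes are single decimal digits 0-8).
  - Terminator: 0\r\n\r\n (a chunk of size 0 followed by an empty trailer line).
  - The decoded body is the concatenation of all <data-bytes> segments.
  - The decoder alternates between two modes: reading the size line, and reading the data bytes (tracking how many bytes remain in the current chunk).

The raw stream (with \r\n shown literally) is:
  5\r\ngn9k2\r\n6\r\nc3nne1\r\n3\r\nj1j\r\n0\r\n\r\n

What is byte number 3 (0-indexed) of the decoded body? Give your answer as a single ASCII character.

Chunk 1: stream[0..1]='5' size=0x5=5, data at stream[3..8]='gn9k2' -> body[0..5], body so far='gn9k2'
Chunk 2: stream[10..11]='6' size=0x6=6, data at stream[13..19]='c3nne1' -> body[5..11], body so far='gn9k2c3nne1'
Chunk 3: stream[21..22]='3' size=0x3=3, data at stream[24..27]='j1j' -> body[11..14], body so far='gn9k2c3nne1j1j'
Chunk 4: stream[29..30]='0' size=0 (terminator). Final body='gn9k2c3nne1j1j' (14 bytes)
Body byte 3 = 'k'

Answer: k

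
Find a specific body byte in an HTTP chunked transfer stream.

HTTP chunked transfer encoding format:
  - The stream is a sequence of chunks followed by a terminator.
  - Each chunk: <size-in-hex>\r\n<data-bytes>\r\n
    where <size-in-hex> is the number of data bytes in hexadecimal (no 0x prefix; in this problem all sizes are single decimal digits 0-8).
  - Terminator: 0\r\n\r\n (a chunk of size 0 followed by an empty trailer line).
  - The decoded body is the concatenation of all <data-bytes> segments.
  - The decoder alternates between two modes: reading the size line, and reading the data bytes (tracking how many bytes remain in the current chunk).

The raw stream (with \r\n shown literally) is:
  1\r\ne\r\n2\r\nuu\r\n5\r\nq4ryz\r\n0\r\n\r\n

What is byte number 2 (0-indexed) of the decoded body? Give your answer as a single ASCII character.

Chunk 1: stream[0..1]='1' size=0x1=1, data at stream[3..4]='e' -> body[0..1], body so far='e'
Chunk 2: stream[6..7]='2' size=0x2=2, data at stream[9..11]='uu' -> body[1..3], body so far='euu'
Chunk 3: stream[13..14]='5' size=0x5=5, data at stream[16..21]='q4ryz' -> body[3..8], body so far='euuq4ryz'
Chunk 4: stream[23..24]='0' size=0 (terminator). Final body='euuq4ryz' (8 bytes)
Body byte 2 = 'u'

Answer: u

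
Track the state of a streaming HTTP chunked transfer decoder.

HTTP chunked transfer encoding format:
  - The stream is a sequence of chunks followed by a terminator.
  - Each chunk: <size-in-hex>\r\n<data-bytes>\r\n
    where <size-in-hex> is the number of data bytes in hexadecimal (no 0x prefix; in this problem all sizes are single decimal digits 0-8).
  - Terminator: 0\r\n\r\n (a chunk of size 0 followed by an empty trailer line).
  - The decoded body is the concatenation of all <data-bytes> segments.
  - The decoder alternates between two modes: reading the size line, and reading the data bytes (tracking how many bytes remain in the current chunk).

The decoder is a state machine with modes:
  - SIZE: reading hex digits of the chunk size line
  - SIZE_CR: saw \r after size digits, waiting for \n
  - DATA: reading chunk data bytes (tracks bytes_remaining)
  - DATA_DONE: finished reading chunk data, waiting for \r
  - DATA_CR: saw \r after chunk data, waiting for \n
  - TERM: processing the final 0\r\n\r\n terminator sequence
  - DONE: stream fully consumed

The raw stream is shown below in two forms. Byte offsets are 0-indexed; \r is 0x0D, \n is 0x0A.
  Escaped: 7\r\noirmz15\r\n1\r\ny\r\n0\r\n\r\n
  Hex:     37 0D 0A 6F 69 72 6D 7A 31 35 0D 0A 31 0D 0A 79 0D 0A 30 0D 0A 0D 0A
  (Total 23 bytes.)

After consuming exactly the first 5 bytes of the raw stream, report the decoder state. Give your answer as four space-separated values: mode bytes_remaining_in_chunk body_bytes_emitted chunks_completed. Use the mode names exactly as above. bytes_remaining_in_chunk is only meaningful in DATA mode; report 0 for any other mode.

Answer: DATA 5 2 0

Derivation:
Byte 0 = '7': mode=SIZE remaining=0 emitted=0 chunks_done=0
Byte 1 = 0x0D: mode=SIZE_CR remaining=0 emitted=0 chunks_done=0
Byte 2 = 0x0A: mode=DATA remaining=7 emitted=0 chunks_done=0
Byte 3 = 'o': mode=DATA remaining=6 emitted=1 chunks_done=0
Byte 4 = 'i': mode=DATA remaining=5 emitted=2 chunks_done=0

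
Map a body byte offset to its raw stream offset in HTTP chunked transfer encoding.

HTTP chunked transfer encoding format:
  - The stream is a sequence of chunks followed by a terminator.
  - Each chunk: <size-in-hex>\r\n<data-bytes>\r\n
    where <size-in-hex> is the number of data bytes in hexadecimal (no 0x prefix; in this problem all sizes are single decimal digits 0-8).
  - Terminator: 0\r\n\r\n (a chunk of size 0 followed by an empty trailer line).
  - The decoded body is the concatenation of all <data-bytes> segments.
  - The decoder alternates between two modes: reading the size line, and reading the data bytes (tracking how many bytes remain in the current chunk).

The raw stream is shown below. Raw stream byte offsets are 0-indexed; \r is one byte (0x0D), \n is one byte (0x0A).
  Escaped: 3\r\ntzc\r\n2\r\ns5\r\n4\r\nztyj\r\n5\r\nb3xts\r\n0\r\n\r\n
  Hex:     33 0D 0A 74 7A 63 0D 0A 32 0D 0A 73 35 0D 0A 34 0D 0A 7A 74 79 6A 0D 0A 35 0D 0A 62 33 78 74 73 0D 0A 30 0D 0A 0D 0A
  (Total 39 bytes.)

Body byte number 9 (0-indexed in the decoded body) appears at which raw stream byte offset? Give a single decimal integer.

Answer: 27

Derivation:
Chunk 1: stream[0..1]='3' size=0x3=3, data at stream[3..6]='tzc' -> body[0..3], body so far='tzc'
Chunk 2: stream[8..9]='2' size=0x2=2, data at stream[11..13]='s5' -> body[3..5], body so far='tzcs5'
Chunk 3: stream[15..16]='4' size=0x4=4, data at stream[18..22]='ztyj' -> body[5..9], body so far='tzcs5ztyj'
Chunk 4: stream[24..25]='5' size=0x5=5, data at stream[27..32]='b3xts' -> body[9..14], body so far='tzcs5ztyjb3xts'
Chunk 5: stream[34..35]='0' size=0 (terminator). Final body='tzcs5ztyjb3xts' (14 bytes)
Body byte 9 at stream offset 27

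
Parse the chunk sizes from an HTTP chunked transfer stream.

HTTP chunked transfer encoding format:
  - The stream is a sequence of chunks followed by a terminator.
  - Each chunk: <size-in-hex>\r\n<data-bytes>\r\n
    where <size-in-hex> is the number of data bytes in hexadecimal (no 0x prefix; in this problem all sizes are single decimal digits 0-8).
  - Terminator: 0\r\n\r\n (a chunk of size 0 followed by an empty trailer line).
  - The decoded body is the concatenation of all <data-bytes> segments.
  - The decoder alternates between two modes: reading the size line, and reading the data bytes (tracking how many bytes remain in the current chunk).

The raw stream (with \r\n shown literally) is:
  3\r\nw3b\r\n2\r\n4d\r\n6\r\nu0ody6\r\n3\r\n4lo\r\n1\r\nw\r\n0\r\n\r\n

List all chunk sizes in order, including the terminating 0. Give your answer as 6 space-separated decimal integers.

Answer: 3 2 6 3 1 0

Derivation:
Chunk 1: stream[0..1]='3' size=0x3=3, data at stream[3..6]='w3b' -> body[0..3], body so far='w3b'
Chunk 2: stream[8..9]='2' size=0x2=2, data at stream[11..13]='4d' -> body[3..5], body so far='w3b4d'
Chunk 3: stream[15..16]='6' size=0x6=6, data at stream[18..24]='u0ody6' -> body[5..11], body so far='w3b4du0ody6'
Chunk 4: stream[26..27]='3' size=0x3=3, data at stream[29..32]='4lo' -> body[11..14], body so far='w3b4du0ody64lo'
Chunk 5: stream[34..35]='1' size=0x1=1, data at stream[37..38]='w' -> body[14..15], body so far='w3b4du0ody64low'
Chunk 6: stream[40..41]='0' size=0 (terminator). Final body='w3b4du0ody64low' (15 bytes)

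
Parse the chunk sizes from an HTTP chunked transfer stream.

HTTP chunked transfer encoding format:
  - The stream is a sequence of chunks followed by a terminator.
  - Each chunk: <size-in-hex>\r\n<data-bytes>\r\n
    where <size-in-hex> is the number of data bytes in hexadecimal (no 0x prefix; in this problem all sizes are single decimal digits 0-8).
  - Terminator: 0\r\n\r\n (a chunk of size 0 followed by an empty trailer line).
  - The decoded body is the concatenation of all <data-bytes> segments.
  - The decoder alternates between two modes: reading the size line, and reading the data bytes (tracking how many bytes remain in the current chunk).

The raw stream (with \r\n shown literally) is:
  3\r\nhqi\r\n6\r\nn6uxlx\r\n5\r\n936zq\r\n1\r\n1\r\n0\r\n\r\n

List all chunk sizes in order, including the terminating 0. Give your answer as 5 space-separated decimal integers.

Answer: 3 6 5 1 0

Derivation:
Chunk 1: stream[0..1]='3' size=0x3=3, data at stream[3..6]='hqi' -> body[0..3], body so far='hqi'
Chunk 2: stream[8..9]='6' size=0x6=6, data at stream[11..17]='n6uxlx' -> body[3..9], body so far='hqin6uxlx'
Chunk 3: stream[19..20]='5' size=0x5=5, data at stream[22..27]='936zq' -> body[9..14], body so far='hqin6uxlx936zq'
Chunk 4: stream[29..30]='1' size=0x1=1, data at stream[32..33]='1' -> body[14..15], body so far='hqin6uxlx936zq1'
Chunk 5: stream[35..36]='0' size=0 (terminator). Final body='hqin6uxlx936zq1' (15 bytes)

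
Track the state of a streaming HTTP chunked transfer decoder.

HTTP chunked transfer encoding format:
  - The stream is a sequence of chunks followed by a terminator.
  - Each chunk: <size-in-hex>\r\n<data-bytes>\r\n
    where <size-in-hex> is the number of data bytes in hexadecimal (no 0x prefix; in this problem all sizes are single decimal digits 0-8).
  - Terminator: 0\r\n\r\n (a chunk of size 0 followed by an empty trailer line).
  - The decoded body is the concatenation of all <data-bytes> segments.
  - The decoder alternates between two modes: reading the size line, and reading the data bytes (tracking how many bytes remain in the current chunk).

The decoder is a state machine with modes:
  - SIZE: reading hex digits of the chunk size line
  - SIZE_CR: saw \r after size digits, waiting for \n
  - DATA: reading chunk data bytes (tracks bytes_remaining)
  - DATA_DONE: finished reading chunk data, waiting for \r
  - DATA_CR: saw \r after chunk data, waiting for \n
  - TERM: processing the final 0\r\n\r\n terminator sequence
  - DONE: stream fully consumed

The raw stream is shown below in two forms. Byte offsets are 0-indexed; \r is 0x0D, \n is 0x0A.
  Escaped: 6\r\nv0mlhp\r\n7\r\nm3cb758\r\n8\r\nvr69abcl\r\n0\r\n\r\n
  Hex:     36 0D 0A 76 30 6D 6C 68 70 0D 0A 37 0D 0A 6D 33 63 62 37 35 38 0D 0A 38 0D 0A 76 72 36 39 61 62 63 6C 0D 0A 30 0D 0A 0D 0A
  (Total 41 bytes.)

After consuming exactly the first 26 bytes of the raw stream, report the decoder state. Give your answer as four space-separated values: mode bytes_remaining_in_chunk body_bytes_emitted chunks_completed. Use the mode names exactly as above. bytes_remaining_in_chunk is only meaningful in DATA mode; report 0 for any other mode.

Byte 0 = '6': mode=SIZE remaining=0 emitted=0 chunks_done=0
Byte 1 = 0x0D: mode=SIZE_CR remaining=0 emitted=0 chunks_done=0
Byte 2 = 0x0A: mode=DATA remaining=6 emitted=0 chunks_done=0
Byte 3 = 'v': mode=DATA remaining=5 emitted=1 chunks_done=0
Byte 4 = '0': mode=DATA remaining=4 emitted=2 chunks_done=0
Byte 5 = 'm': mode=DATA remaining=3 emitted=3 chunks_done=0
Byte 6 = 'l': mode=DATA remaining=2 emitted=4 chunks_done=0
Byte 7 = 'h': mode=DATA remaining=1 emitted=5 chunks_done=0
Byte 8 = 'p': mode=DATA_DONE remaining=0 emitted=6 chunks_done=0
Byte 9 = 0x0D: mode=DATA_CR remaining=0 emitted=6 chunks_done=0
Byte 10 = 0x0A: mode=SIZE remaining=0 emitted=6 chunks_done=1
Byte 11 = '7': mode=SIZE remaining=0 emitted=6 chunks_done=1
Byte 12 = 0x0D: mode=SIZE_CR remaining=0 emitted=6 chunks_done=1
Byte 13 = 0x0A: mode=DATA remaining=7 emitted=6 chunks_done=1
Byte 14 = 'm': mode=DATA remaining=6 emitted=7 chunks_done=1
Byte 15 = '3': mode=DATA remaining=5 emitted=8 chunks_done=1
Byte 16 = 'c': mode=DATA remaining=4 emitted=9 chunks_done=1
Byte 17 = 'b': mode=DATA remaining=3 emitted=10 chunks_done=1
Byte 18 = '7': mode=DATA remaining=2 emitted=11 chunks_done=1
Byte 19 = '5': mode=DATA remaining=1 emitted=12 chunks_done=1
Byte 20 = '8': mode=DATA_DONE remaining=0 emitted=13 chunks_done=1
Byte 21 = 0x0D: mode=DATA_CR remaining=0 emitted=13 chunks_done=1
Byte 22 = 0x0A: mode=SIZE remaining=0 emitted=13 chunks_done=2
Byte 23 = '8': mode=SIZE remaining=0 emitted=13 chunks_done=2
Byte 24 = 0x0D: mode=SIZE_CR remaining=0 emitted=13 chunks_done=2
Byte 25 = 0x0A: mode=DATA remaining=8 emitted=13 chunks_done=2

Answer: DATA 8 13 2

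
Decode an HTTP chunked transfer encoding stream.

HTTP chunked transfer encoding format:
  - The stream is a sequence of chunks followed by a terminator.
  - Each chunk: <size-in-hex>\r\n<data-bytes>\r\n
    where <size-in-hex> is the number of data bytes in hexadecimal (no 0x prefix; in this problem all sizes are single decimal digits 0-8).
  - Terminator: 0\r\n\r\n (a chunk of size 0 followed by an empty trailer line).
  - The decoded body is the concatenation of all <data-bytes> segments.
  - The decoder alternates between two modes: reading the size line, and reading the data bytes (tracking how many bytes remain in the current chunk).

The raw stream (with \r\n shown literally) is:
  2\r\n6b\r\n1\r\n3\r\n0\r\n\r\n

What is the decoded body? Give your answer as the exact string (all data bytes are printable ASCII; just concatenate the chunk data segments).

Answer: 6b3

Derivation:
Chunk 1: stream[0..1]='2' size=0x2=2, data at stream[3..5]='6b' -> body[0..2], body so far='6b'
Chunk 2: stream[7..8]='1' size=0x1=1, data at stream[10..11]='3' -> body[2..3], body so far='6b3'
Chunk 3: stream[13..14]='0' size=0 (terminator). Final body='6b3' (3 bytes)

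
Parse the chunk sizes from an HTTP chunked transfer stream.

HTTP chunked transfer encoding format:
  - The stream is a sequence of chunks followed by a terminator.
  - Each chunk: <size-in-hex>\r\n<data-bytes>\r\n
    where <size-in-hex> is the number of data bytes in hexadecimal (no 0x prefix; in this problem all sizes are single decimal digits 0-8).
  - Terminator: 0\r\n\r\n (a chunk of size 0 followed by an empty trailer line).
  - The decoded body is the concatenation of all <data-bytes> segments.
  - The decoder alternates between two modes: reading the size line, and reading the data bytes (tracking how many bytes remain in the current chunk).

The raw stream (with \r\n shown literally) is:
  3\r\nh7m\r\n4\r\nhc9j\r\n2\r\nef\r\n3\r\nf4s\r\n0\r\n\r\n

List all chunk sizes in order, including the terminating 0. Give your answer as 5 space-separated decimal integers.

Answer: 3 4 2 3 0

Derivation:
Chunk 1: stream[0..1]='3' size=0x3=3, data at stream[3..6]='h7m' -> body[0..3], body so far='h7m'
Chunk 2: stream[8..9]='4' size=0x4=4, data at stream[11..15]='hc9j' -> body[3..7], body so far='h7mhc9j'
Chunk 3: stream[17..18]='2' size=0x2=2, data at stream[20..22]='ef' -> body[7..9], body so far='h7mhc9jef'
Chunk 4: stream[24..25]='3' size=0x3=3, data at stream[27..30]='f4s' -> body[9..12], body so far='h7mhc9jeff4s'
Chunk 5: stream[32..33]='0' size=0 (terminator). Final body='h7mhc9jeff4s' (12 bytes)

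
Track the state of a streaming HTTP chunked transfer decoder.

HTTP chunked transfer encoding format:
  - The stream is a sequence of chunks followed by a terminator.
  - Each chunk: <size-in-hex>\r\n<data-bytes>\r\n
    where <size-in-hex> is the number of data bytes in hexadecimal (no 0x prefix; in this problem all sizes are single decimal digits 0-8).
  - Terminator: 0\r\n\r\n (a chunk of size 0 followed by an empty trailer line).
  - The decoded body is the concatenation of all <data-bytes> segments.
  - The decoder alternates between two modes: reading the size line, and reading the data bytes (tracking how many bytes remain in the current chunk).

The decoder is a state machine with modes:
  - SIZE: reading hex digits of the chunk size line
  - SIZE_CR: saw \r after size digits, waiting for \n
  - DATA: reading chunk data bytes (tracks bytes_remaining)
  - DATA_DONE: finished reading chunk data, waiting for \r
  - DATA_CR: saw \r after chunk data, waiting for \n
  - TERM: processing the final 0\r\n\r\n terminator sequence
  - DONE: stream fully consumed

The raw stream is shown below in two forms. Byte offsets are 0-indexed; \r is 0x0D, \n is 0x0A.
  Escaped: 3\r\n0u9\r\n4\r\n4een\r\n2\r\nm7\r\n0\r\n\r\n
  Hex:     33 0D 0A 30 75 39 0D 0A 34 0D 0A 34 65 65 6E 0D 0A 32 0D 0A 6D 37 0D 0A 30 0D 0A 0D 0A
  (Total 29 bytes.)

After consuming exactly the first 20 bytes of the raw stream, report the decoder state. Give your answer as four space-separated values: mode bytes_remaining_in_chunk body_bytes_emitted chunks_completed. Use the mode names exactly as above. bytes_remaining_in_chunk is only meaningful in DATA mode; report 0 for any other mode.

Byte 0 = '3': mode=SIZE remaining=0 emitted=0 chunks_done=0
Byte 1 = 0x0D: mode=SIZE_CR remaining=0 emitted=0 chunks_done=0
Byte 2 = 0x0A: mode=DATA remaining=3 emitted=0 chunks_done=0
Byte 3 = '0': mode=DATA remaining=2 emitted=1 chunks_done=0
Byte 4 = 'u': mode=DATA remaining=1 emitted=2 chunks_done=0
Byte 5 = '9': mode=DATA_DONE remaining=0 emitted=3 chunks_done=0
Byte 6 = 0x0D: mode=DATA_CR remaining=0 emitted=3 chunks_done=0
Byte 7 = 0x0A: mode=SIZE remaining=0 emitted=3 chunks_done=1
Byte 8 = '4': mode=SIZE remaining=0 emitted=3 chunks_done=1
Byte 9 = 0x0D: mode=SIZE_CR remaining=0 emitted=3 chunks_done=1
Byte 10 = 0x0A: mode=DATA remaining=4 emitted=3 chunks_done=1
Byte 11 = '4': mode=DATA remaining=3 emitted=4 chunks_done=1
Byte 12 = 'e': mode=DATA remaining=2 emitted=5 chunks_done=1
Byte 13 = 'e': mode=DATA remaining=1 emitted=6 chunks_done=1
Byte 14 = 'n': mode=DATA_DONE remaining=0 emitted=7 chunks_done=1
Byte 15 = 0x0D: mode=DATA_CR remaining=0 emitted=7 chunks_done=1
Byte 16 = 0x0A: mode=SIZE remaining=0 emitted=7 chunks_done=2
Byte 17 = '2': mode=SIZE remaining=0 emitted=7 chunks_done=2
Byte 18 = 0x0D: mode=SIZE_CR remaining=0 emitted=7 chunks_done=2
Byte 19 = 0x0A: mode=DATA remaining=2 emitted=7 chunks_done=2

Answer: DATA 2 7 2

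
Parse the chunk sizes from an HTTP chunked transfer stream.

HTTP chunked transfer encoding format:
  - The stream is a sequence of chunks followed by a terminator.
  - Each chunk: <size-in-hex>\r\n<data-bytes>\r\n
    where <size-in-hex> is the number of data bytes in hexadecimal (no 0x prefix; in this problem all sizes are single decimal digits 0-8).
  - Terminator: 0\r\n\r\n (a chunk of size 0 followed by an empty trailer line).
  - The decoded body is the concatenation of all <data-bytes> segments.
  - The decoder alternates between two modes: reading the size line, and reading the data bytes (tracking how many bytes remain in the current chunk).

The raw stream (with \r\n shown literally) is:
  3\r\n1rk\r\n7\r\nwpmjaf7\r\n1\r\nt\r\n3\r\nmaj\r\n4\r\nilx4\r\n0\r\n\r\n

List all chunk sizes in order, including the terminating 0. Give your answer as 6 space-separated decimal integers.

Answer: 3 7 1 3 4 0

Derivation:
Chunk 1: stream[0..1]='3' size=0x3=3, data at stream[3..6]='1rk' -> body[0..3], body so far='1rk'
Chunk 2: stream[8..9]='7' size=0x7=7, data at stream[11..18]='wpmjaf7' -> body[3..10], body so far='1rkwpmjaf7'
Chunk 3: stream[20..21]='1' size=0x1=1, data at stream[23..24]='t' -> body[10..11], body so far='1rkwpmjaf7t'
Chunk 4: stream[26..27]='3' size=0x3=3, data at stream[29..32]='maj' -> body[11..14], body so far='1rkwpmjaf7tmaj'
Chunk 5: stream[34..35]='4' size=0x4=4, data at stream[37..41]='ilx4' -> body[14..18], body so far='1rkwpmjaf7tmajilx4'
Chunk 6: stream[43..44]='0' size=0 (terminator). Final body='1rkwpmjaf7tmajilx4' (18 bytes)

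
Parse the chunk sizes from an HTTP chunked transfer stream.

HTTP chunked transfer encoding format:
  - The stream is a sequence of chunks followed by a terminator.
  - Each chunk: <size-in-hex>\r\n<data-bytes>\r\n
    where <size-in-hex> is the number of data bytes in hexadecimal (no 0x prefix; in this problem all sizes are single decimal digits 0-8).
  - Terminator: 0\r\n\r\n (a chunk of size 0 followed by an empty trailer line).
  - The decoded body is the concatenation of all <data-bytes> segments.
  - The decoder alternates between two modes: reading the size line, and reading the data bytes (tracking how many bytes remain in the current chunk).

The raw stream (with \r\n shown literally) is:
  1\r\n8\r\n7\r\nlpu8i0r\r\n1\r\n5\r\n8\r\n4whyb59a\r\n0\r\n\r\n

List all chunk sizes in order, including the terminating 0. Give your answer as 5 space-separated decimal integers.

Chunk 1: stream[0..1]='1' size=0x1=1, data at stream[3..4]='8' -> body[0..1], body so far='8'
Chunk 2: stream[6..7]='7' size=0x7=7, data at stream[9..16]='lpu8i0r' -> body[1..8], body so far='8lpu8i0r'
Chunk 3: stream[18..19]='1' size=0x1=1, data at stream[21..22]='5' -> body[8..9], body so far='8lpu8i0r5'
Chunk 4: stream[24..25]='8' size=0x8=8, data at stream[27..35]='4whyb59a' -> body[9..17], body so far='8lpu8i0r54whyb59a'
Chunk 5: stream[37..38]='0' size=0 (terminator). Final body='8lpu8i0r54whyb59a' (17 bytes)

Answer: 1 7 1 8 0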